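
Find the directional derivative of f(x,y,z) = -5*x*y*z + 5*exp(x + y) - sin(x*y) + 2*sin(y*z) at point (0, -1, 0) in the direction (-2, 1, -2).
2/3 - 5*exp(-1)/3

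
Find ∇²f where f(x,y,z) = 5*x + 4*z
0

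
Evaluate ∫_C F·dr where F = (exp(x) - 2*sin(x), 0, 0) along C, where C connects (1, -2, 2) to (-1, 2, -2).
-2*sinh(1)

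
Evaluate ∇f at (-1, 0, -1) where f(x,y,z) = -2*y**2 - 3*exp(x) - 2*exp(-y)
(-3*exp(-1), 2, 0)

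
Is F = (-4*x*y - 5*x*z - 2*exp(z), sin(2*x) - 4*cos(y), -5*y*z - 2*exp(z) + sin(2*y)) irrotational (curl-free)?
No, ∇×F = (-5*z + 2*cos(2*y), -5*x - 2*exp(z), 4*x + 2*cos(2*x))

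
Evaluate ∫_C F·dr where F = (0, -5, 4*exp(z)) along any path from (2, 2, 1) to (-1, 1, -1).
5 - 8*sinh(1)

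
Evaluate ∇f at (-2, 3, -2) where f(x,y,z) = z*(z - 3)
(0, 0, -7)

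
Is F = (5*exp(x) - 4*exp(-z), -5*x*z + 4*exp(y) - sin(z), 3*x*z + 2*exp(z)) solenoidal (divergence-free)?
No, ∇·F = 3*x + 5*exp(x) + 4*exp(y) + 2*exp(z)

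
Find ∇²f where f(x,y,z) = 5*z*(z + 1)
10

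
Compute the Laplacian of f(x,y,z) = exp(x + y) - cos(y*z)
y**2*cos(y*z) + z**2*cos(y*z) + 2*exp(x + y)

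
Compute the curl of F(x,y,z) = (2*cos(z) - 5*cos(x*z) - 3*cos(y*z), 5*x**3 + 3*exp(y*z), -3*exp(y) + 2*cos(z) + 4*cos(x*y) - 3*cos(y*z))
(-4*x*sin(x*y) - 3*y*exp(y*z) + 3*z*sin(y*z) - 3*exp(y), 5*x*sin(x*z) + 4*y*sin(x*y) + 3*y*sin(y*z) - 2*sin(z), 15*x**2 - 3*z*sin(y*z))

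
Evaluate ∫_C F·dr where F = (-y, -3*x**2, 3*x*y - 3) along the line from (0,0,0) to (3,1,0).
-21/2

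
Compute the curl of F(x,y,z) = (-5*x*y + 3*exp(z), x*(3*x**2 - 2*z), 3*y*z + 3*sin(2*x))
(2*x + 3*z, 3*exp(z) - 6*cos(2*x), 9*x**2 + 5*x - 2*z)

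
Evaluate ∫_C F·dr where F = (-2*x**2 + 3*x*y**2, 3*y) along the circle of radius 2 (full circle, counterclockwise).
0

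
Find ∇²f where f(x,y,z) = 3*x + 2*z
0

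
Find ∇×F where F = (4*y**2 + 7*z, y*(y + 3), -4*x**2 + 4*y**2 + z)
(8*y, 8*x + 7, -8*y)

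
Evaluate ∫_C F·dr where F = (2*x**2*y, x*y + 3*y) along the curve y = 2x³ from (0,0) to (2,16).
13568/21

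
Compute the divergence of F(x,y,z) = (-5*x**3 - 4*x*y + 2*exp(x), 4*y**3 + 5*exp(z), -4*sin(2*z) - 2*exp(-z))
-15*x**2 + 12*y**2 - 4*y + 2*exp(x) - 8*cos(2*z) + 2*exp(-z)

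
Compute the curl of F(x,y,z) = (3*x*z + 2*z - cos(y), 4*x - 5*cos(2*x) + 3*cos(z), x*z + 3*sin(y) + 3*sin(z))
(3*sin(z) + 3*cos(y), 3*x - z + 2, 10*sin(2*x) - sin(y) + 4)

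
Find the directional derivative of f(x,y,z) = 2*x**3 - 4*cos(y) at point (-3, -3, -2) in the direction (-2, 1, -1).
-2*sqrt(6)*(sin(3) + 27)/3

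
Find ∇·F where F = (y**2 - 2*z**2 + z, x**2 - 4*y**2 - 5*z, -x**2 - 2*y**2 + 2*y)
-8*y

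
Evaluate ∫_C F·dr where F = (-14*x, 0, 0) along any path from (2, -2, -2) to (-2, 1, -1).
0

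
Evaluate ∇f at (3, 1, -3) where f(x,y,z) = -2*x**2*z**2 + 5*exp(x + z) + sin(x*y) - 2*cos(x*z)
(-103 + cos(3) + 6*sin(9), 3*cos(3), 113 - 6*sin(9))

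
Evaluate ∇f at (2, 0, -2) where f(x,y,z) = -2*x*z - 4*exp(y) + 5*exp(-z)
(4, -4, -5*exp(2) - 4)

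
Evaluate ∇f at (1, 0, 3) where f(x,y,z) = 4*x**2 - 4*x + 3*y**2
(4, 0, 0)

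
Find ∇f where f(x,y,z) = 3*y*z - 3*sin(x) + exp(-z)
(-3*cos(x), 3*z, 3*y - exp(-z))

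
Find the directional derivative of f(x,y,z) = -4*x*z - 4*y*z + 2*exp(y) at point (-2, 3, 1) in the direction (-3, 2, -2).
4*sqrt(17)*(3 + exp(3))/17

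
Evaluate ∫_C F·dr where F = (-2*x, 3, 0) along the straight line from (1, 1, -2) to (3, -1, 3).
-14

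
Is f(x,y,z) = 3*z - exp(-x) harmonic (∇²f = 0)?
No, ∇²f = -exp(-x)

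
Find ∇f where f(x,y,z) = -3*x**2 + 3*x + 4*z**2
(3 - 6*x, 0, 8*z)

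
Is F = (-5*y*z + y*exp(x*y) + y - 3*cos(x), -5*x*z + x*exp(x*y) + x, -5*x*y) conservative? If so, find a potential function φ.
Yes, F is conservative. φ = -5*x*y*z + x*y + exp(x*y) - 3*sin(x)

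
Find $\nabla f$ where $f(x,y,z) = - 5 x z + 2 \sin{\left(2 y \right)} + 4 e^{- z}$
(-5*z, 4*cos(2*y), -5*x - 4*exp(-z))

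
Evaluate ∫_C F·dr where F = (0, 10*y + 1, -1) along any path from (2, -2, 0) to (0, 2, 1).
3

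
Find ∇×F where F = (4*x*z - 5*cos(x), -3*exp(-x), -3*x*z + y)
(1, 4*x + 3*z, 3*exp(-x))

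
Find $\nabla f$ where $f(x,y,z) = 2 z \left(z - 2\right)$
(0, 0, 4*z - 4)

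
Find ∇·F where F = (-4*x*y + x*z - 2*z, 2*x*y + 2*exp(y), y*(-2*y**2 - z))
2*x - 5*y + z + 2*exp(y)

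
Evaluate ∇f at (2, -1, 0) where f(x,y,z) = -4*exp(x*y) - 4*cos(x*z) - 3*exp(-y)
(4*exp(-2), (-8 + 3*exp(3))*exp(-2), 0)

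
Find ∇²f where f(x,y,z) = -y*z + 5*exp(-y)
5*exp(-y)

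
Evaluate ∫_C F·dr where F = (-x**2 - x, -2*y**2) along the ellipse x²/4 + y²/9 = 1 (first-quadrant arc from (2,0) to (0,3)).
-40/3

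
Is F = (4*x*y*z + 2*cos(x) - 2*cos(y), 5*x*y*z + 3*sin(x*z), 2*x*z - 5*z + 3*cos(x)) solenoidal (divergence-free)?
No, ∇·F = 5*x*z + 2*x + 4*y*z - 2*sin(x) - 5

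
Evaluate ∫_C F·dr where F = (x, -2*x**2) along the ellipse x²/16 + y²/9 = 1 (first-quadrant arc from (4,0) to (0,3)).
-72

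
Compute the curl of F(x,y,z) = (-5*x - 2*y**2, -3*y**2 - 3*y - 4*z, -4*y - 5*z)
(0, 0, 4*y)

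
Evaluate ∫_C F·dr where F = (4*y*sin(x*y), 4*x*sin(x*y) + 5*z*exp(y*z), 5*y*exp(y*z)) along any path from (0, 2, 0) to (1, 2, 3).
-1 - 4*cos(2) + 5*exp(6)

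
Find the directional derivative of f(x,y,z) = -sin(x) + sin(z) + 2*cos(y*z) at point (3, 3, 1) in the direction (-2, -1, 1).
sqrt(6)*(2*cos(3) - 4*sin(3) + cos(1))/6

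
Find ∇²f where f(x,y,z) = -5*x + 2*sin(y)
-2*sin(y)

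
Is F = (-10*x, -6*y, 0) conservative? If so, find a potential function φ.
Yes, F is conservative. φ = -5*x**2 - 3*y**2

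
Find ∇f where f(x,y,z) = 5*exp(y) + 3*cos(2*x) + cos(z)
(-6*sin(2*x), 5*exp(y), -sin(z))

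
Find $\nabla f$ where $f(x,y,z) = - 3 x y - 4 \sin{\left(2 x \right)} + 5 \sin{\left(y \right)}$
(-3*y - 8*cos(2*x), -3*x + 5*cos(y), 0)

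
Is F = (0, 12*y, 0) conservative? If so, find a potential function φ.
Yes, F is conservative. φ = 6*y**2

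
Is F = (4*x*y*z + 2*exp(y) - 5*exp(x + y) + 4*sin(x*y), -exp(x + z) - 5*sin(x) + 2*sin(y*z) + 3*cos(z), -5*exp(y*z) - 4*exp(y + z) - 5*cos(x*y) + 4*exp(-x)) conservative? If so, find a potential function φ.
No, ∇×F = (5*x*sin(x*y) - 2*y*cos(y*z) - 5*z*exp(y*z) + exp(x + z) - 4*exp(y + z) + 3*sin(z), 4*x*y - 5*y*sin(x*y) + 4*exp(-x), -4*x*z - 4*x*cos(x*y) - 2*exp(y) + 5*exp(x + y) - exp(x + z) - 5*cos(x)) ≠ 0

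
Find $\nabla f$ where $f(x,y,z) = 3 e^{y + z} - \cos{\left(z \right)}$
(0, 3*exp(y + z), 3*exp(y + z) + sin(z))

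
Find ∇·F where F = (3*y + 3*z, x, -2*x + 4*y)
0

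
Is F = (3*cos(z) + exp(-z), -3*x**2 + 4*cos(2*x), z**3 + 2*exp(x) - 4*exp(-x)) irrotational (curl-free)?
No, ∇×F = (0, -2*exp(x) - 3*sin(z) - exp(-z) - 4*exp(-x), -6*x - 8*sin(2*x))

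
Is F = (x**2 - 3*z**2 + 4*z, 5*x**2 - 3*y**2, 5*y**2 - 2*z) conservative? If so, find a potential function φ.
No, ∇×F = (10*y, 4 - 6*z, 10*x) ≠ 0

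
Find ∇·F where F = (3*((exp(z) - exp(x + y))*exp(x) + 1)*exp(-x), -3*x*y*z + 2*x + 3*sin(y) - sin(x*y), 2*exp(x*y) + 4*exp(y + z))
-3*x*z - x*cos(x*y) - 3*exp(x + y) + 4*exp(y + z) + 3*cos(y) - 3*exp(-x)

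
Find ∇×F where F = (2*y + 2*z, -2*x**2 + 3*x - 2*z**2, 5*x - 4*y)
(4*z - 4, -3, 1 - 4*x)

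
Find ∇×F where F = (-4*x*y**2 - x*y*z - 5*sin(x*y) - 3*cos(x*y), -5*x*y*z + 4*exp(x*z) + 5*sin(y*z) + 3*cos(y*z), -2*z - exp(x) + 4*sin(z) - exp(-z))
(5*x*y - 4*x*exp(x*z) + 3*y*sin(y*z) - 5*y*cos(y*z), -x*y + exp(x), 8*x*y + x*z - 3*x*sin(x*y) + 5*x*cos(x*y) - 5*y*z + 4*z*exp(x*z))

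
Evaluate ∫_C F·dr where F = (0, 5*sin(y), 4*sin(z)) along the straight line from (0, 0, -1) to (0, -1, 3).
-cos(1) - 4*cos(3) + 5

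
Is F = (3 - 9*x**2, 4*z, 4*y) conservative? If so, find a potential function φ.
Yes, F is conservative. φ = -3*x**3 + 3*x + 4*y*z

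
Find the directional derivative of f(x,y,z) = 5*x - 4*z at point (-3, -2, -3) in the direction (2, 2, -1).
14/3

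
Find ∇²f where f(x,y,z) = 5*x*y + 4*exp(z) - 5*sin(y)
4*exp(z) + 5*sin(y)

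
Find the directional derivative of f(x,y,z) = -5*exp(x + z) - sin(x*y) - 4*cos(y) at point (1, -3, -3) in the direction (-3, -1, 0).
sqrt(10)*(4*exp(2)*sin(3) + 15 - 8*exp(2)*cos(3))*exp(-2)/10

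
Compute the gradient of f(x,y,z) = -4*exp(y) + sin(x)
(cos(x), -4*exp(y), 0)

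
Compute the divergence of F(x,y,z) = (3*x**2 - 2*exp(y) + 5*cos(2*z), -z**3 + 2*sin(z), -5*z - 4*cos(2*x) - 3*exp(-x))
6*x - 5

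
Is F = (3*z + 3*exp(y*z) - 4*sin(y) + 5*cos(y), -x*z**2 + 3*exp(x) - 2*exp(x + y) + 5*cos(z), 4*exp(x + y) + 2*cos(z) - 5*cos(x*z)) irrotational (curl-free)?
No, ∇×F = (2*x*z + 4*exp(x + y) + 5*sin(z), 3*y*exp(y*z) - 5*z*sin(x*z) - 4*exp(x + y) + 3, -z**2 - 3*z*exp(y*z) + 3*exp(x) - 2*exp(x + y) + 5*sin(y) + 4*cos(y))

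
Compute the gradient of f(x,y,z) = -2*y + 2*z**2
(0, -2, 4*z)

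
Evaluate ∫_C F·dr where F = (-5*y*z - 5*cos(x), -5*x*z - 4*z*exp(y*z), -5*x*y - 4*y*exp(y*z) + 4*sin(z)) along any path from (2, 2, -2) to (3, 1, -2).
-10 - 5*sin(3) - 4*exp(-2) + 4*exp(-4) + 5*sin(2)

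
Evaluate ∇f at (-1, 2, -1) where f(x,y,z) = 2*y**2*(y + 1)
(0, 32, 0)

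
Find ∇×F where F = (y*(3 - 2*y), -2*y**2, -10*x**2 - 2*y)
(-2, 20*x, 4*y - 3)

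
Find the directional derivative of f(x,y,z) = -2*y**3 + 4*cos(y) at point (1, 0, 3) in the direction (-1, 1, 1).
0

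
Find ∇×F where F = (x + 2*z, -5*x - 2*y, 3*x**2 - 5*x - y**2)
(-2*y, 7 - 6*x, -5)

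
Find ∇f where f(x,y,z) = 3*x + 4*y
(3, 4, 0)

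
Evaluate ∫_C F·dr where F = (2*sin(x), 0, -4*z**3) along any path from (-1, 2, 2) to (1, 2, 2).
0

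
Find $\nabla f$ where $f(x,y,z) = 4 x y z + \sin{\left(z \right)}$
(4*y*z, 4*x*z, 4*x*y + cos(z))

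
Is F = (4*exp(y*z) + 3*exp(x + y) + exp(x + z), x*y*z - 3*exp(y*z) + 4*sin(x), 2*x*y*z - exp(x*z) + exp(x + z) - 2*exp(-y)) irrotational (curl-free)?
No, ∇×F = (-x*y + 2*x*z + 3*y*exp(y*z) + 2*exp(-y), -2*y*z + 4*y*exp(y*z) + z*exp(x*z), y*z - 4*z*exp(y*z) - 3*exp(x + y) + 4*cos(x))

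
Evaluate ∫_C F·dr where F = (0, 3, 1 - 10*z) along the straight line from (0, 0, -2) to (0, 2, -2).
6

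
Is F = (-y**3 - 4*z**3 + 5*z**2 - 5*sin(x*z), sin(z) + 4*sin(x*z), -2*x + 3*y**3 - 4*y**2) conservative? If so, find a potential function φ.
No, ∇×F = (-4*x*cos(x*z) + 9*y**2 - 8*y - cos(z), -5*x*cos(x*z) - 12*z**2 + 10*z + 2, 3*y**2 + 4*z*cos(x*z)) ≠ 0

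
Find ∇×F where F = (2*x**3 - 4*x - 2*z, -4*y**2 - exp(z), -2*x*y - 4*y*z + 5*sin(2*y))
(-2*x - 4*z + exp(z) + 10*cos(2*y), 2*y - 2, 0)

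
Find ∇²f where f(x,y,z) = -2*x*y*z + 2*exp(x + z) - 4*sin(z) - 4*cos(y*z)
4*y**2*cos(y*z) + 4*z**2*cos(y*z) + 4*exp(x + z) + 4*sin(z)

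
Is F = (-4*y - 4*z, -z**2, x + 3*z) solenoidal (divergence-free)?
No, ∇·F = 3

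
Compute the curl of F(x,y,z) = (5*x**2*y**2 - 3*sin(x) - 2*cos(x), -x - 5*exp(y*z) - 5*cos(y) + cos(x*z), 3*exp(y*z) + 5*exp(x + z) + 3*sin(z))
(x*sin(x*z) + 5*y*exp(y*z) + 3*z*exp(y*z), -5*exp(x + z), -10*x**2*y - z*sin(x*z) - 1)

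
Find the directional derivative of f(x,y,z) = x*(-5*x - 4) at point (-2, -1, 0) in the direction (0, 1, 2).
0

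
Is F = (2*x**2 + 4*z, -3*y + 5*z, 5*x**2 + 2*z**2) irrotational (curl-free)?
No, ∇×F = (-5, 4 - 10*x, 0)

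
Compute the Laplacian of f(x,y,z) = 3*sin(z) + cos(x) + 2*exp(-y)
-3*sin(z) - cos(x) + 2*exp(-y)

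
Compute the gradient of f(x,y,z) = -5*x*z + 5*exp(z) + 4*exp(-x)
(-5*z - 4*exp(-x), 0, -5*x + 5*exp(z))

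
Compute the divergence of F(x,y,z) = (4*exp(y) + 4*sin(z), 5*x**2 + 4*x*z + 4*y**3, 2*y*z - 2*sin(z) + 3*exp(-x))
12*y**2 + 2*y - 2*cos(z)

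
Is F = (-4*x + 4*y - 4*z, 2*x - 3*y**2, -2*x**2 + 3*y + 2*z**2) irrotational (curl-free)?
No, ∇×F = (3, 4*x - 4, -2)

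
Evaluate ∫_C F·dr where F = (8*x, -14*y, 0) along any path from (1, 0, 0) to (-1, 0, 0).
0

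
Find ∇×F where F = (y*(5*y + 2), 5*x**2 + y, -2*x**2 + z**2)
(0, 4*x, 10*x - 10*y - 2)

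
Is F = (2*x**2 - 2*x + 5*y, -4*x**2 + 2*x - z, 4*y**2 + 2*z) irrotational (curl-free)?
No, ∇×F = (8*y + 1, 0, -8*x - 3)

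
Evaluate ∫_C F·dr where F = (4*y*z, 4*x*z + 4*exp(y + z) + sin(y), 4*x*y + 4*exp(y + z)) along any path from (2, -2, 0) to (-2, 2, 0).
8*sinh(2)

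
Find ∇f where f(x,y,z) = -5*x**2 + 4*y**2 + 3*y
(-10*x, 8*y + 3, 0)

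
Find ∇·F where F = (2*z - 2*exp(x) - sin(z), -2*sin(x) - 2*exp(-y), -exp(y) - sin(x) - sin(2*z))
-2*exp(x) - 2*cos(2*z) + 2*exp(-y)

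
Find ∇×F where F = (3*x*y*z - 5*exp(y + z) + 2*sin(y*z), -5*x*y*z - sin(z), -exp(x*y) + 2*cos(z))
(5*x*y - x*exp(x*y) + cos(z), 3*x*y + y*exp(x*y) + 2*y*cos(y*z) - 5*exp(y + z), -3*x*z - 5*y*z - 2*z*cos(y*z) + 5*exp(y + z))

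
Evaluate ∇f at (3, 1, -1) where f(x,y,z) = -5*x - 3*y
(-5, -3, 0)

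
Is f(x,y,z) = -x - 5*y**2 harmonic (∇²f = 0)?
No, ∇²f = -10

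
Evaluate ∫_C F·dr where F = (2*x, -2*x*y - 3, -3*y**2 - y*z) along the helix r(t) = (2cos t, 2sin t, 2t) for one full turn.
-8*pi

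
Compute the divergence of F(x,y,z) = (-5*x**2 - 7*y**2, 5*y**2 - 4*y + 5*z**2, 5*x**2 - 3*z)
-10*x + 10*y - 7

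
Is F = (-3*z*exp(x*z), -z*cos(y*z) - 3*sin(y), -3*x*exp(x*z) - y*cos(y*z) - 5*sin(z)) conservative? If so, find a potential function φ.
Yes, F is conservative. φ = -3*exp(x*z) - sin(y*z) + 3*cos(y) + 5*cos(z)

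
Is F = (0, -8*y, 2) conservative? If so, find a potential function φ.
Yes, F is conservative. φ = -4*y**2 + 2*z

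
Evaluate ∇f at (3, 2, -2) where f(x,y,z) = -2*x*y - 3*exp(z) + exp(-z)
(-4, -6, (-exp(4) - 3)*exp(-2))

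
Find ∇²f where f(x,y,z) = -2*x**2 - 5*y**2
-14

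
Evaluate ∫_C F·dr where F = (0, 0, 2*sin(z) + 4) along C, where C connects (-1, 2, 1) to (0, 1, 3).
2*cos(1) - 2*cos(3) + 8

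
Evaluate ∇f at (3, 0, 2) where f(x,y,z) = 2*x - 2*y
(2, -2, 0)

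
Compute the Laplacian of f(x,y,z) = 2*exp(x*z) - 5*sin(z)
2*x**2*exp(x*z) + 2*z**2*exp(x*z) + 5*sin(z)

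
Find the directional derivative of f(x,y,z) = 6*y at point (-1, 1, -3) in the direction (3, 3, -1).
18*sqrt(19)/19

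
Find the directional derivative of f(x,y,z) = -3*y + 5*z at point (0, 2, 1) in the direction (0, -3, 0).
3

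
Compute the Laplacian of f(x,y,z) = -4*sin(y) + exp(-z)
4*sin(y) + exp(-z)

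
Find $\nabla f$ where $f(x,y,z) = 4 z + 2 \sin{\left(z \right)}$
(0, 0, 2*cos(z) + 4)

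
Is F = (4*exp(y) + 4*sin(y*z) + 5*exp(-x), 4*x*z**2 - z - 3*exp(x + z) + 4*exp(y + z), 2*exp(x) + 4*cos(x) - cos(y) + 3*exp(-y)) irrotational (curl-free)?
No, ∇×F = (((-8*x*z + 3*exp(x + z) - 4*exp(y + z) + sin(y) + 1)*exp(y) - 3)*exp(-y), 4*y*cos(y*z) - 2*exp(x) + 4*sin(x), 4*z**2 - 4*z*cos(y*z) - 4*exp(y) - 3*exp(x + z))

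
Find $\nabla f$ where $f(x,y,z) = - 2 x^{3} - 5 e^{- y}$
(-6*x**2, 5*exp(-y), 0)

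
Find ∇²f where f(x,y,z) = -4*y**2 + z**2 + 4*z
-6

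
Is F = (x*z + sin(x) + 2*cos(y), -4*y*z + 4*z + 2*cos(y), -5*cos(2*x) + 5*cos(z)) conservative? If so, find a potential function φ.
No, ∇×F = (4*y - 4, x - 10*sin(2*x), 2*sin(y)) ≠ 0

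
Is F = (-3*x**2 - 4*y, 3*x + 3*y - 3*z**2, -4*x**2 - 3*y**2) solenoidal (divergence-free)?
No, ∇·F = 3 - 6*x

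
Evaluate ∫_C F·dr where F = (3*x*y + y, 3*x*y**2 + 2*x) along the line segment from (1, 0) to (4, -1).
-93/4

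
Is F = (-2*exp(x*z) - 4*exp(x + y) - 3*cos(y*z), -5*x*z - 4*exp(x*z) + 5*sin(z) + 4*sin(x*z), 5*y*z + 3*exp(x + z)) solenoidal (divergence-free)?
No, ∇·F = 5*y - 2*z*exp(x*z) - 4*exp(x + y) + 3*exp(x + z)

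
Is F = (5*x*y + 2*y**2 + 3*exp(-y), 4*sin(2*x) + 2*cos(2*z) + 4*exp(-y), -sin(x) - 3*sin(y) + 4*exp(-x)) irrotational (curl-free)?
No, ∇×F = (4*sin(2*z) - 3*cos(y), cos(x) + 4*exp(-x), -5*x - 4*y + 8*cos(2*x) + 3*exp(-y))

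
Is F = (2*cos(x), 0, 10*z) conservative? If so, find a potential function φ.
Yes, F is conservative. φ = 5*z**2 + 2*sin(x)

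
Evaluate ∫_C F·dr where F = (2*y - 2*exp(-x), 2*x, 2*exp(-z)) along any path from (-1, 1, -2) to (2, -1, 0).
-2*E - 4 + 2*exp(-2) + 2*exp(2)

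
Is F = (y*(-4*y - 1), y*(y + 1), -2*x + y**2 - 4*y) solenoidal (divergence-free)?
No, ∇·F = 2*y + 1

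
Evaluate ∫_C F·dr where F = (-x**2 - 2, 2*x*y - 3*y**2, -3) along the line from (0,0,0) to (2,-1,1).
-22/3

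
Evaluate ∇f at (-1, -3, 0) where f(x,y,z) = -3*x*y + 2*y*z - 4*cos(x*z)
(9, 3, -6)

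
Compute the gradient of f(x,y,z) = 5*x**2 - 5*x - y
(10*x - 5, -1, 0)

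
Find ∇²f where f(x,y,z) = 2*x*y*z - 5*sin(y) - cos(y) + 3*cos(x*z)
-3*x**2*cos(x*z) - 3*z**2*cos(x*z) + 5*sin(y) + cos(y)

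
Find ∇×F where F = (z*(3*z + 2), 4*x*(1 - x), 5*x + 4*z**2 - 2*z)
(0, 6*z - 3, 4 - 8*x)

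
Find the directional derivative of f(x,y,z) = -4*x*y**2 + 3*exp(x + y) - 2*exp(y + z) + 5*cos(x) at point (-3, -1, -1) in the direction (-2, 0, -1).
2*sqrt(5)*(-3 + exp(2) + (4 - 5*sin(3))*exp(4))*exp(-4)/5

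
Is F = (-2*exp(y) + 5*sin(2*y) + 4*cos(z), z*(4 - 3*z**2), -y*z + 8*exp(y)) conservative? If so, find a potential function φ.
No, ∇×F = (9*z**2 - z + 8*exp(y) - 4, -4*sin(z), 2*exp(y) - 10*cos(2*y)) ≠ 0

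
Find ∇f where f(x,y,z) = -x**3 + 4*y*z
(-3*x**2, 4*z, 4*y)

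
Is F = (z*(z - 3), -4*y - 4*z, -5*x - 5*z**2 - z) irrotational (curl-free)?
No, ∇×F = (4, 2*z + 2, 0)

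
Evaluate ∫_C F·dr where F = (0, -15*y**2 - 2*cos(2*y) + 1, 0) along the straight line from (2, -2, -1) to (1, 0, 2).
-38 - sin(4)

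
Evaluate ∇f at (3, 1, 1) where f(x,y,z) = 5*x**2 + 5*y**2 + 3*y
(30, 13, 0)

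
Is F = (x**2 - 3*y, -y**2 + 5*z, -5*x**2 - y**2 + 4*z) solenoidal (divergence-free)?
No, ∇·F = 2*x - 2*y + 4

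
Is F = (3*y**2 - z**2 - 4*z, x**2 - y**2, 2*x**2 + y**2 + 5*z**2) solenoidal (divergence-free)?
No, ∇·F = -2*y + 10*z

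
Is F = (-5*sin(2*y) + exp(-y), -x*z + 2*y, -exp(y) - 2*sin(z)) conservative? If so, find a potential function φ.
No, ∇×F = (x - exp(y), 0, -z + 10*cos(2*y) + exp(-y)) ≠ 0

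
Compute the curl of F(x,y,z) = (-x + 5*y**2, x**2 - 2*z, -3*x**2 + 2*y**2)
(4*y + 2, 6*x, 2*x - 10*y)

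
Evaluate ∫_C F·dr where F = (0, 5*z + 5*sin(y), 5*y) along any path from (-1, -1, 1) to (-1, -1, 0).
5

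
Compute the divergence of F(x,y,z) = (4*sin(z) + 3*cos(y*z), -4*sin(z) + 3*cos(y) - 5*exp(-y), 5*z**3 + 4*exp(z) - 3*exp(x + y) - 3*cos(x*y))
15*z**2 + 4*exp(z) - 3*sin(y) + 5*exp(-y)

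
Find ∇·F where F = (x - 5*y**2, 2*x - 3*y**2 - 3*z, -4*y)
1 - 6*y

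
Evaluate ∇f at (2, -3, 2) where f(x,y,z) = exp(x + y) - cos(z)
(exp(-1), exp(-1), sin(2))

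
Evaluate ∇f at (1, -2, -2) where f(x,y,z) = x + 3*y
(1, 3, 0)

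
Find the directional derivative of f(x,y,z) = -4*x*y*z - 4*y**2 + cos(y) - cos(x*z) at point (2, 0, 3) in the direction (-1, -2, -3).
3*sqrt(14)*(16 - 3*sin(6))/14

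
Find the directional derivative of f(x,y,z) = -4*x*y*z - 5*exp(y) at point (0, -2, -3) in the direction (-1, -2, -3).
sqrt(14)*(5 + 12*exp(2))*exp(-2)/7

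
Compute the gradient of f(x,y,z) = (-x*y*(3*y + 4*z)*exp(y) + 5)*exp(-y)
(-y*(3*y + 4*z), -6*x*y - 4*x*z - 5*exp(-y), -4*x*y)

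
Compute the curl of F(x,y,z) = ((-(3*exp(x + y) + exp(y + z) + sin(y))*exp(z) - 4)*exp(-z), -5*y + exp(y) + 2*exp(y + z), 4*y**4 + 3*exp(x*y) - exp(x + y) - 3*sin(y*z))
(3*x*exp(x*y) + 16*y**3 - 3*z*cos(y*z) - exp(x + y) - 2*exp(y + z), -3*y*exp(x*y) + exp(x + y) - exp(y + z) + 4*exp(-z), 3*exp(x + y) + exp(y + z) + cos(y))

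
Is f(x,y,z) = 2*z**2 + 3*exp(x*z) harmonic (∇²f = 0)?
No, ∇²f = 3*x**2*exp(x*z) + 3*z**2*exp(x*z) + 4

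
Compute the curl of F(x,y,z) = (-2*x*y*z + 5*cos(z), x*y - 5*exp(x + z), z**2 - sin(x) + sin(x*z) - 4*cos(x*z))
(5*exp(x + z), -2*x*y - 4*z*sin(x*z) - z*cos(x*z) - 5*sin(z) + cos(x), 2*x*z + y - 5*exp(x + z))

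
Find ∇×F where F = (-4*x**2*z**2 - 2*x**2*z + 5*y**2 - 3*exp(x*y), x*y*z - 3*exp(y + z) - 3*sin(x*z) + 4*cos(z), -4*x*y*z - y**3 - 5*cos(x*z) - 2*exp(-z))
(-x*y - 4*x*z + 3*x*cos(x*z) - 3*y**2 + 3*exp(y + z) + 4*sin(z), -8*x**2*z - 2*x**2 + 4*y*z - 5*z*sin(x*z), 3*x*exp(x*y) + y*z - 10*y - 3*z*cos(x*z))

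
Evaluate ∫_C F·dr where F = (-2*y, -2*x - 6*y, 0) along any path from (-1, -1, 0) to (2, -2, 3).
1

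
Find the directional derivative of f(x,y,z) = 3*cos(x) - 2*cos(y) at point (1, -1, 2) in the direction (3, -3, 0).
-sqrt(2)*sin(1)/2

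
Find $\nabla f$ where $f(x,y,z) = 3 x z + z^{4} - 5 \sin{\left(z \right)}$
(3*z, 0, 3*x + 4*z**3 - 5*cos(z))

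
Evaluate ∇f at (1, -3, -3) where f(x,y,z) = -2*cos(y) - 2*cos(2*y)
(0, -2*sin(3) - 4*sin(6), 0)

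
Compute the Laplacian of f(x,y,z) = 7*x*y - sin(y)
sin(y)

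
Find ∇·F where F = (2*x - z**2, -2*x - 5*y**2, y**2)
2 - 10*y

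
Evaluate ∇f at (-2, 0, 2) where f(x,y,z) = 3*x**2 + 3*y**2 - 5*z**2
(-12, 0, -20)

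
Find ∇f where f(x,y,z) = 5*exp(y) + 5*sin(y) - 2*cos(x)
(2*sin(x), 5*exp(y) + 5*cos(y), 0)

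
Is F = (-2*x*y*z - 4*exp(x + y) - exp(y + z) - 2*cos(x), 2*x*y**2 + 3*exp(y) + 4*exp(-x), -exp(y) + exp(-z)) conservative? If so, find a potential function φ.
No, ∇×F = (-exp(y), -2*x*y - exp(y + z), ((2*x*z + 2*y**2 + 4*exp(x + y) + exp(y + z))*exp(x) - 4)*exp(-x)) ≠ 0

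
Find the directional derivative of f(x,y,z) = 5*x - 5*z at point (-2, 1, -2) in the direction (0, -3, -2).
10*sqrt(13)/13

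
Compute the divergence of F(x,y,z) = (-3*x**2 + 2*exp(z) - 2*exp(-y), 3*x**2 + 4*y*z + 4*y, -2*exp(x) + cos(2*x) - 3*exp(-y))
-6*x + 4*z + 4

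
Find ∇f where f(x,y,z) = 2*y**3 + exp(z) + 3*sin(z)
(0, 6*y**2, exp(z) + 3*cos(z))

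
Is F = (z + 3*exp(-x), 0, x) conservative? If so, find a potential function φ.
Yes, F is conservative. φ = x*z - 3*exp(-x)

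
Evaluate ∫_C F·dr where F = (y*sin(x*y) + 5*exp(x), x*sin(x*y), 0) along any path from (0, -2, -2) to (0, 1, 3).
0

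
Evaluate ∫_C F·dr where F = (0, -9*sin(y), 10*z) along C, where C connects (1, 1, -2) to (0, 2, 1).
-15 - 9*cos(1) + 9*cos(2)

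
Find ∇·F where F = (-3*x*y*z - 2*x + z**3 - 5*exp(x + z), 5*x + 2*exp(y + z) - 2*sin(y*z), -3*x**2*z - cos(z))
-3*x**2 - 3*y*z - 2*z*cos(y*z) - 5*exp(x + z) + 2*exp(y + z) + sin(z) - 2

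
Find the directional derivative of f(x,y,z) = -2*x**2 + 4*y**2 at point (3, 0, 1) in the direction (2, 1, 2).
-8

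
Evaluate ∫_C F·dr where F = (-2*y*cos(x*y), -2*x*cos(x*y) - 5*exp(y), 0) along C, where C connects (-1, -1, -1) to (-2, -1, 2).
-2*sin(2) + 2*sin(1)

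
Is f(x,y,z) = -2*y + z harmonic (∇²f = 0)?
Yes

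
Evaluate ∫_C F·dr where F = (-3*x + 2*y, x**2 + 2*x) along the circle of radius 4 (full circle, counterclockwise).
0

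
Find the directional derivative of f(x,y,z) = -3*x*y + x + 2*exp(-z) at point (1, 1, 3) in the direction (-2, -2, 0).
5*sqrt(2)/2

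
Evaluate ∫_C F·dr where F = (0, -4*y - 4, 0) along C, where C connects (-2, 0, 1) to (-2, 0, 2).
0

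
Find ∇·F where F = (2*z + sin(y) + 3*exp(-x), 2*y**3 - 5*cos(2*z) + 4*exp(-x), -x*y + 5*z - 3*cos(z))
6*y**2 + 3*sin(z) + 5 - 3*exp(-x)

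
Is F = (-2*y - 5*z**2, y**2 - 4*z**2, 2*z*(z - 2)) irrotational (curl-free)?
No, ∇×F = (8*z, -10*z, 2)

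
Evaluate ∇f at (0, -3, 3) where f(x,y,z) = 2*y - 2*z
(0, 2, -2)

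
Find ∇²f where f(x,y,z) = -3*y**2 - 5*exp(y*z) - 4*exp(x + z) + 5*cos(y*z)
-5*y**2*exp(y*z) - 5*y**2*cos(y*z) - 5*z**2*exp(y*z) - 5*z**2*cos(y*z) - 8*exp(x + z) - 6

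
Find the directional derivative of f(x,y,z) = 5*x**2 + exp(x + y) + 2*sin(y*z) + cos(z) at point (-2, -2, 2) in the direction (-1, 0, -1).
sqrt(2)*((4*cos(4) + sin(2))*exp(4) - 1 + 20*exp(4))*exp(-4)/2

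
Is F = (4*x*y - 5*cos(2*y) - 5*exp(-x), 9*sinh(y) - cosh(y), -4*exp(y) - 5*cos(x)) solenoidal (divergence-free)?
No, ∇·F = 4*y - sinh(y) + 9*cosh(y) + 5*exp(-x)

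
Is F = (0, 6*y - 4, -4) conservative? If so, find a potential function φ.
Yes, F is conservative. φ = 3*y**2 - 4*y - 4*z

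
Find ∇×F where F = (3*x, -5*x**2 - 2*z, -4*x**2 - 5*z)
(2, 8*x, -10*x)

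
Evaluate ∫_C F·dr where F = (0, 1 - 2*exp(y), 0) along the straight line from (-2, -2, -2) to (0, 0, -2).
2*exp(-2)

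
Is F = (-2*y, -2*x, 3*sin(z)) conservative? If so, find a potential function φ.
Yes, F is conservative. φ = -2*x*y - 3*cos(z)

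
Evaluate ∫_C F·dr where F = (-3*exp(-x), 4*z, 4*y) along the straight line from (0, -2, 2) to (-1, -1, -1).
3*E + 17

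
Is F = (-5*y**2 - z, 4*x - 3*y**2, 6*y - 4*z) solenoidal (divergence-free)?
No, ∇·F = -6*y - 4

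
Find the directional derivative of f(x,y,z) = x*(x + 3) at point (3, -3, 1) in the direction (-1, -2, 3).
-9*sqrt(14)/14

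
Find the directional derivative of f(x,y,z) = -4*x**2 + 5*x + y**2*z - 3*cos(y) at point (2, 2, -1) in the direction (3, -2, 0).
-sqrt(13)*(6*sin(2) + 25)/13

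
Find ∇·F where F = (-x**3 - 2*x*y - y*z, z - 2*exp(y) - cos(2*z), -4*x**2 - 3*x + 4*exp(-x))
-3*x**2 - 2*y - 2*exp(y)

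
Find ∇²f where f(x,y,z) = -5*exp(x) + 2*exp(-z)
-5*exp(x) + 2*exp(-z)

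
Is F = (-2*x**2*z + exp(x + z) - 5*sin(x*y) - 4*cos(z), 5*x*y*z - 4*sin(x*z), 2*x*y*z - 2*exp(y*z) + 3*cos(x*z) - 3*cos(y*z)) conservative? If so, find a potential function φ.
No, ∇×F = (-5*x*y + 2*x*z + 4*x*cos(x*z) - 2*z*exp(y*z) + 3*z*sin(y*z), -2*x**2 - 2*y*z + 3*z*sin(x*z) + exp(x + z) + 4*sin(z), 5*x*cos(x*y) + 5*y*z - 4*z*cos(x*z)) ≠ 0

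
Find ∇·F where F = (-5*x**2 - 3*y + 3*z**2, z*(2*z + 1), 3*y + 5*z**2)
-10*x + 10*z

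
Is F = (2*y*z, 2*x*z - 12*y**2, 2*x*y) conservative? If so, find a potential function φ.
Yes, F is conservative. φ = 2*y*(x*z - 2*y**2)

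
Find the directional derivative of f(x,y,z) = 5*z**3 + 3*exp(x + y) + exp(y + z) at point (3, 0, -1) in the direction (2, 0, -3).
3*sqrt(13)*(-15*E - 1 + 2*exp(4))*exp(-1)/13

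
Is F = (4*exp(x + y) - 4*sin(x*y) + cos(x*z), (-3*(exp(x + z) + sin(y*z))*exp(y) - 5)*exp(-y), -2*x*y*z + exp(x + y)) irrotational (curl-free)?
No, ∇×F = (-2*x*z + 3*y*cos(y*z) + exp(x + y) + 3*exp(x + z), -x*sin(x*z) + 2*y*z - exp(x + y), 4*x*cos(x*y) - 4*exp(x + y) - 3*exp(x + z))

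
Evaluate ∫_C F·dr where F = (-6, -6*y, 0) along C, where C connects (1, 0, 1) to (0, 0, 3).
6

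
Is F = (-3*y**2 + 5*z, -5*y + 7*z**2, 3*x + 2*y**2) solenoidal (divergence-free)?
No, ∇·F = -5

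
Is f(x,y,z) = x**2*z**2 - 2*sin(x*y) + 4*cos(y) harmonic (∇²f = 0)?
No, ∇²f = 2*x**2*sin(x*y) + 2*x**2 + 2*y**2*sin(x*y) + 2*z**2 - 4*cos(y)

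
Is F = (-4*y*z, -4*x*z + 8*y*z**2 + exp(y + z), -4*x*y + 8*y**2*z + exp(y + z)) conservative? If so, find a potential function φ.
Yes, F is conservative. φ = -4*x*y*z + 4*y**2*z**2 + exp(y + z)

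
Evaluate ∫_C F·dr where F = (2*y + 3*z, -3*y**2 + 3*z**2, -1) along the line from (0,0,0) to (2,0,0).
0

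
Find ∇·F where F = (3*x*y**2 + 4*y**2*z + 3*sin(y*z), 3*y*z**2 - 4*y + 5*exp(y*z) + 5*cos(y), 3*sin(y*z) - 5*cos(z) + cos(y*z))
3*y**2 - y*sin(y*z) + 3*y*cos(y*z) + 3*z**2 + 5*z*exp(y*z) - 5*sin(y) + 5*sin(z) - 4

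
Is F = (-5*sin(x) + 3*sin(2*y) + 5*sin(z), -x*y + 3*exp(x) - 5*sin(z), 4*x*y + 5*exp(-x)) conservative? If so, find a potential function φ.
No, ∇×F = (4*x + 5*cos(z), -4*y + 5*cos(z) + 5*exp(-x), -y + 3*exp(x) - 6*cos(2*y)) ≠ 0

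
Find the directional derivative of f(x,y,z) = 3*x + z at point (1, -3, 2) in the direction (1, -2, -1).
sqrt(6)/3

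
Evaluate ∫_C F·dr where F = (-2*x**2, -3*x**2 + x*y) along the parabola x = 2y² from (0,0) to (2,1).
-217/30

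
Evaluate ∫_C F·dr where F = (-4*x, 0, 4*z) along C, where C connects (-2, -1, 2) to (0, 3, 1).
2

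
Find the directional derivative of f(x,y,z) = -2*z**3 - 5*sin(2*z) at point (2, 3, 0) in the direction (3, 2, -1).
5*sqrt(14)/7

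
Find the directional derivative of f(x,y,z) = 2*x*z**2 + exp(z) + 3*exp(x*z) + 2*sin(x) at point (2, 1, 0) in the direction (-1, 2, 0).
-2*sqrt(5)*cos(2)/5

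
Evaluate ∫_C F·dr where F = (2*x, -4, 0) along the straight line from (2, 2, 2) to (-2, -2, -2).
16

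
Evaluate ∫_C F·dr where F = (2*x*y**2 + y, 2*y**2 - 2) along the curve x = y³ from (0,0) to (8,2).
616/3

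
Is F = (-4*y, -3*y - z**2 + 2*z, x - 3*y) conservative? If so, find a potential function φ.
No, ∇×F = (2*z - 5, -1, 4) ≠ 0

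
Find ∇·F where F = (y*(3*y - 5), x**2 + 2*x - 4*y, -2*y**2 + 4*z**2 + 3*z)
8*z - 1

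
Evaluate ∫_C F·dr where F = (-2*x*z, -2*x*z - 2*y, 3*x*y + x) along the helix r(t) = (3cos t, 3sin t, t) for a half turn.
9*pi*(-pi - 1)/2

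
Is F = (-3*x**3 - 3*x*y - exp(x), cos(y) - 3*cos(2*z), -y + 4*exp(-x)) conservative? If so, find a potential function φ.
No, ∇×F = (-6*sin(2*z) - 1, 4*exp(-x), 3*x) ≠ 0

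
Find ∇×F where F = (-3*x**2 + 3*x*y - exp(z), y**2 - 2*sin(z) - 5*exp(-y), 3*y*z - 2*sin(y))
(3*z - 2*cos(y) + 2*cos(z), -exp(z), -3*x)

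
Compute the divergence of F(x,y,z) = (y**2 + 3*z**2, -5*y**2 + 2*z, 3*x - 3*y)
-10*y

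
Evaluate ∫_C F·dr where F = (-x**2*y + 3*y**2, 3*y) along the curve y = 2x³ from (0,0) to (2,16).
12224/21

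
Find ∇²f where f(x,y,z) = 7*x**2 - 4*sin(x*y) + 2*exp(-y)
4*x**2*sin(x*y) + 4*y**2*sin(x*y) + 14 + 2*exp(-y)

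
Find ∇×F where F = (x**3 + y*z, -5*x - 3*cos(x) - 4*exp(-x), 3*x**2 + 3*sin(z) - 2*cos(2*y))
(4*sin(2*y), -6*x + y, -z + 3*sin(x) - 5 + 4*exp(-x))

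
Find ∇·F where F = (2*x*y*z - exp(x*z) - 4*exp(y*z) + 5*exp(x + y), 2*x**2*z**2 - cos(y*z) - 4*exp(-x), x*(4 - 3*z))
-3*x + 2*y*z - z*exp(x*z) + z*sin(y*z) + 5*exp(x + y)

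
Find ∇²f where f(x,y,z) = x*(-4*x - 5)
-8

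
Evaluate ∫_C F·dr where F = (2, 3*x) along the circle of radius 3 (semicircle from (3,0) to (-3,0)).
-12 + 27*pi/2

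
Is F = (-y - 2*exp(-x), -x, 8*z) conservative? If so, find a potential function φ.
Yes, F is conservative. φ = -x*y + 4*z**2 + 2*exp(-x)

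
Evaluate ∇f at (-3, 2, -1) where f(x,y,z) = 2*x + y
(2, 1, 0)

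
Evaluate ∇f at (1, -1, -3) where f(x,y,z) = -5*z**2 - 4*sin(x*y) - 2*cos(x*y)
(2*sin(1) + 4*cos(1), -4*cos(1) - 2*sin(1), 30)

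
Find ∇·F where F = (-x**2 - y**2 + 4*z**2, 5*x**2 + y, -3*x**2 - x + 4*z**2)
-2*x + 8*z + 1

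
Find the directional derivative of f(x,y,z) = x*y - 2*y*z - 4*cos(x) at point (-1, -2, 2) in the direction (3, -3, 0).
sqrt(2)*(3 - 4*sin(1))/2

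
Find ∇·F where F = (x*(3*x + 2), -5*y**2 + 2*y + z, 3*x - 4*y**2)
6*x - 10*y + 4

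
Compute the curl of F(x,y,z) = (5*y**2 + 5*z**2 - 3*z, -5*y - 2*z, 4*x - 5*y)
(-3, 10*z - 7, -10*y)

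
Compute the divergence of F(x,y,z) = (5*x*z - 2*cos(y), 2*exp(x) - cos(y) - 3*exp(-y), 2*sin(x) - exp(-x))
5*z + sin(y) + 3*exp(-y)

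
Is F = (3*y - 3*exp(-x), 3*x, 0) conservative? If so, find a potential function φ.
Yes, F is conservative. φ = 3*x*y + 3*exp(-x)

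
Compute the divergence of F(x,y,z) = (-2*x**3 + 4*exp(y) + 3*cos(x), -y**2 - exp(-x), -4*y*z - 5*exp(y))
-6*x**2 - 6*y - 3*sin(x)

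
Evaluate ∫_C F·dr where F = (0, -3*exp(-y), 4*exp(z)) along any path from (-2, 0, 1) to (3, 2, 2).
-4*E - 3 + 3*exp(-2) + 4*exp(2)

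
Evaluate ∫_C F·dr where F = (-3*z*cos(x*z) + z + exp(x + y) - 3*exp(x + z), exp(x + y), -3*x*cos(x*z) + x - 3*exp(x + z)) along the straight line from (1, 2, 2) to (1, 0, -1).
-6 + 3*sin(1) + E + 3*sin(2) + 2*exp(3)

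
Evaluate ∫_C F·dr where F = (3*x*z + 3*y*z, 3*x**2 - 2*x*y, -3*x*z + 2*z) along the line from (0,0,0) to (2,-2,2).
-52/3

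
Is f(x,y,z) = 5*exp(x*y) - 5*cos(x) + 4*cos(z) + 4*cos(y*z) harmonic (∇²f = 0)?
No, ∇²f = 5*x**2*exp(x*y) + 5*y**2*exp(x*y) - 4*y**2*cos(y*z) - 4*z**2*cos(y*z) + 5*cos(x) - 4*cos(z)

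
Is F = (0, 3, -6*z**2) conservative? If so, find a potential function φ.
Yes, F is conservative. φ = 3*y - 2*z**3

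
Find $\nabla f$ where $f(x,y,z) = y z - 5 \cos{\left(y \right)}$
(0, z + 5*sin(y), y)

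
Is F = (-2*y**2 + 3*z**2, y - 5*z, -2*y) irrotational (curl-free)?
No, ∇×F = (3, 6*z, 4*y)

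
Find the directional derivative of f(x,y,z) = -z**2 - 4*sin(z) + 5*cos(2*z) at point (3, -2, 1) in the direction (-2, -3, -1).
sqrt(14)*(1 + 2*cos(1) + 5*sin(2))/7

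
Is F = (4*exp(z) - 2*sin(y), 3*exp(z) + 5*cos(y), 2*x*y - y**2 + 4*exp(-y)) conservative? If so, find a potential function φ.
No, ∇×F = (2*x - 2*y - 3*exp(z) - 4*exp(-y), -2*y + 4*exp(z), 2*cos(y)) ≠ 0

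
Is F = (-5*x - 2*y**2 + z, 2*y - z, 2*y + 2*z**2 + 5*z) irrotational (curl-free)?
No, ∇×F = (3, 1, 4*y)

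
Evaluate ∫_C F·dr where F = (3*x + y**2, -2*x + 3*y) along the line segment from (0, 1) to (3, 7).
249/2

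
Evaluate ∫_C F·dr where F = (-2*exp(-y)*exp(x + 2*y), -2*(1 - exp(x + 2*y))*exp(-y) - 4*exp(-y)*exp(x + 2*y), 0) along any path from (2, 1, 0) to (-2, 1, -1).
-(2 - 2*exp(4))*exp(-1)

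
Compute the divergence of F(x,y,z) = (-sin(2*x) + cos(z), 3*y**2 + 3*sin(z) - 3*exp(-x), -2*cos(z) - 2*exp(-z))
6*y + 2*sin(z) - 2*cos(2*x) + 2*exp(-z)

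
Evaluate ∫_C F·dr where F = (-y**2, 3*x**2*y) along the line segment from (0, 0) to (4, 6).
384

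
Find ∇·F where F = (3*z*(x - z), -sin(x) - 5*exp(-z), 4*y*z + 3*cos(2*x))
4*y + 3*z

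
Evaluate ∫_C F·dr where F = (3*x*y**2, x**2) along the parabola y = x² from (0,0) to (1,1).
1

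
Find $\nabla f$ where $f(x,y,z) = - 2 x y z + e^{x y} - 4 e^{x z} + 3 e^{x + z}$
(-2*y*z + y*exp(x*y) - 4*z*exp(x*z) + 3*exp(x + z), x*(-2*z + exp(x*y)), -2*x*y - 4*x*exp(x*z) + 3*exp(x + z))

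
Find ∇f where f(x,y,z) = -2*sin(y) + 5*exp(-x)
(-5*exp(-x), -2*cos(y), 0)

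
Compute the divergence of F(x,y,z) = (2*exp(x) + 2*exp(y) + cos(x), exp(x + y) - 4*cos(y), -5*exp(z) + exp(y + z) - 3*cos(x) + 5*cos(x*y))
2*exp(x) - 5*exp(z) + exp(x + y) + exp(y + z) - sin(x) + 4*sin(y)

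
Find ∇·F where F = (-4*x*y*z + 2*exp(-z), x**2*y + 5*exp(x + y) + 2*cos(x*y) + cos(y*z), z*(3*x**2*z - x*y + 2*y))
6*x**2*z + x**2 - x*y - 2*x*sin(x*y) - 4*y*z + 2*y - z*sin(y*z) + 5*exp(x + y)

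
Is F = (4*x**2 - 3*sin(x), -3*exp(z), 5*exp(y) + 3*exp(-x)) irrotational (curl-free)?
No, ∇×F = (5*exp(y) + 3*exp(z), 3*exp(-x), 0)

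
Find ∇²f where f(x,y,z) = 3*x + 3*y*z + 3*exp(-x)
3*exp(-x)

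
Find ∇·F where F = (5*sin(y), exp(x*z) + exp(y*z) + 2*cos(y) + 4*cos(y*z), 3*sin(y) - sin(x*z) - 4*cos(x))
-x*cos(x*z) + z*exp(y*z) - 4*z*sin(y*z) - 2*sin(y)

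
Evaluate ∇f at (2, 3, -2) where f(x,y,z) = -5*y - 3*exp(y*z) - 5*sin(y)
(0, -5 + 6*exp(-6) - 5*cos(3), -9*exp(-6))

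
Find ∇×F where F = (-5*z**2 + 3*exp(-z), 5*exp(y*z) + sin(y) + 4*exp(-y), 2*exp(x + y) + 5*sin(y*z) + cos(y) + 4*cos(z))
(-5*y*exp(y*z) + 5*z*cos(y*z) + 2*exp(x + y) - sin(y), -10*z - 2*exp(x + y) - 3*exp(-z), 0)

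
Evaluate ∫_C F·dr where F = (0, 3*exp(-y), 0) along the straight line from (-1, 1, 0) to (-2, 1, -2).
0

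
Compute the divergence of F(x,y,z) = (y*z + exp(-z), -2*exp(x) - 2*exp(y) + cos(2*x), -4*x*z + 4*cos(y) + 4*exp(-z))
-4*x - 2*exp(y) - 4*exp(-z)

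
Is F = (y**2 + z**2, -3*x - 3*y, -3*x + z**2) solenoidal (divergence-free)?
No, ∇·F = 2*z - 3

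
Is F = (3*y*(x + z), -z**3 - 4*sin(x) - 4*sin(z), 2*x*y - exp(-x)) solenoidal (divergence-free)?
No, ∇·F = 3*y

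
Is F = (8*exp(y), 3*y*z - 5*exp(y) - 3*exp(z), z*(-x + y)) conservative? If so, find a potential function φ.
No, ∇×F = (-3*y + z + 3*exp(z), z, -8*exp(y)) ≠ 0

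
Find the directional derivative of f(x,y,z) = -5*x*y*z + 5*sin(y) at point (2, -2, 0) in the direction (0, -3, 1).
sqrt(10)*(4 - 3*cos(2))/2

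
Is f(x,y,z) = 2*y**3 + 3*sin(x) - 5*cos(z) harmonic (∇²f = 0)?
No, ∇²f = 12*y - 3*sin(x) + 5*cos(z)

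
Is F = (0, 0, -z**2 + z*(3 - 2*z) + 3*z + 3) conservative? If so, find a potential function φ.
Yes, F is conservative. φ = z*(-z**2 + 3*z + 3)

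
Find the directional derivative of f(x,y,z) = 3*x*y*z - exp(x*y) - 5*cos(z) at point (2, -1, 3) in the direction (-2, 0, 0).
9 - exp(-2)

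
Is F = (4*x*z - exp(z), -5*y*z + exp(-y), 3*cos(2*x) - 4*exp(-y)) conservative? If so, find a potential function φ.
No, ∇×F = (5*y + 4*exp(-y), 4*x - exp(z) + 6*sin(2*x), 0) ≠ 0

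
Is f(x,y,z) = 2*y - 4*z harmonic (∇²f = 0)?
Yes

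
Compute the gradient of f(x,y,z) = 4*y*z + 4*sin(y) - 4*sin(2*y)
(0, 4*z + 4*cos(y) - 8*cos(2*y), 4*y)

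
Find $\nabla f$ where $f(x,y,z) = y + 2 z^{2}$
(0, 1, 4*z)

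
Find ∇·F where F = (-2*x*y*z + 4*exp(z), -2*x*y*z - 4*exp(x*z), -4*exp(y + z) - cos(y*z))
-2*x*z - 2*y*z + y*sin(y*z) - 4*exp(y + z)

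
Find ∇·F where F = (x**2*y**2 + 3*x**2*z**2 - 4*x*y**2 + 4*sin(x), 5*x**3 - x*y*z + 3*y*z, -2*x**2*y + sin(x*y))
2*x*y**2 + 6*x*z**2 - x*z - 4*y**2 + 3*z + 4*cos(x)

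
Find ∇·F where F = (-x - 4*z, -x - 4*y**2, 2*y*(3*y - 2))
-8*y - 1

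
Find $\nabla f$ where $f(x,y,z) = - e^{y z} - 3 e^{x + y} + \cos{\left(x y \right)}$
(-y*sin(x*y) - 3*exp(x + y), -x*sin(x*y) - z*exp(y*z) - 3*exp(x + y), -y*exp(y*z))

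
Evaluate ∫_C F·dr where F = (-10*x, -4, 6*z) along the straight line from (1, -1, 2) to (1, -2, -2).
4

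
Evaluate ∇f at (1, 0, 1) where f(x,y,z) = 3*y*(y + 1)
(0, 3, 0)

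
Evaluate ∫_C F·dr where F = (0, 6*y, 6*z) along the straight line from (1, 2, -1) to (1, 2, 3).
24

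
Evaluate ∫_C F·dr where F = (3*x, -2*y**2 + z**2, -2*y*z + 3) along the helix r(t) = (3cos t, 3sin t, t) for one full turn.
30*pi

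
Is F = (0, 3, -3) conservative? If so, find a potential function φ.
Yes, F is conservative. φ = 3*y - 3*z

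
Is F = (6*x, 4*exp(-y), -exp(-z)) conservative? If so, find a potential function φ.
Yes, F is conservative. φ = 3*x**2 + exp(-z) - 4*exp(-y)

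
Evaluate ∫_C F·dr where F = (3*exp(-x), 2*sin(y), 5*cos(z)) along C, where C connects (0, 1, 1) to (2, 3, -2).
-5*sin(2) - 5*sin(1) - 3*exp(-2) + 2*cos(1) - 2*cos(3) + 3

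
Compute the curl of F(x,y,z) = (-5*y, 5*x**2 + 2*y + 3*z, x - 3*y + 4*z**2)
(-6, -1, 10*x + 5)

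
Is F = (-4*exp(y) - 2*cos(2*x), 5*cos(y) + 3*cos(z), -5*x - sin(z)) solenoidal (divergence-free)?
No, ∇·F = 4*sin(2*x) - 5*sin(y) - cos(z)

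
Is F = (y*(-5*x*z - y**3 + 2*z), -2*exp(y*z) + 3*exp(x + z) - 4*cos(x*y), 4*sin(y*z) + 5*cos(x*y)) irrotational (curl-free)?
No, ∇×F = (-5*x*sin(x*y) + 2*y*exp(y*z) + 4*z*cos(y*z) - 3*exp(x + z), y*(-5*x + 5*sin(x*y) + 2), 5*x*z + 4*y**3 + 4*y*sin(x*y) - 2*z + 3*exp(x + z))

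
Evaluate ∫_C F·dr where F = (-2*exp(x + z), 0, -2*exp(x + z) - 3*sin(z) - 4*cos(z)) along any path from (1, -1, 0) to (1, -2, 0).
0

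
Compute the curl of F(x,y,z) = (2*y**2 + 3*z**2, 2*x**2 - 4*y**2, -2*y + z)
(-2, 6*z, 4*x - 4*y)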